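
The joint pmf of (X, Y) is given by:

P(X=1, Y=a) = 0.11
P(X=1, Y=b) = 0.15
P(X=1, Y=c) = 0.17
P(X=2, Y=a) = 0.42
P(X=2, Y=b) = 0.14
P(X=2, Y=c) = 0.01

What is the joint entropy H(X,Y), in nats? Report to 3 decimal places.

1.514 nats

H(X,Y) = −Σ p(x,y)·ln p(x,y) over all 6 cells.
  cell (1,a): −0.11·ln0.11 = 0.2428
  cell (1,b): −0.15·ln0.15 = 0.2846
  cell (1,c): −0.17·ln0.17 = 0.3012
  cell (2,a): −0.42·ln0.42 = 0.3644
  cell (2,b): −0.14·ln0.14 = 0.2753
  cell (2,c): −0.01·ln0.01 = 0.0461
Sum = 1.514 nats.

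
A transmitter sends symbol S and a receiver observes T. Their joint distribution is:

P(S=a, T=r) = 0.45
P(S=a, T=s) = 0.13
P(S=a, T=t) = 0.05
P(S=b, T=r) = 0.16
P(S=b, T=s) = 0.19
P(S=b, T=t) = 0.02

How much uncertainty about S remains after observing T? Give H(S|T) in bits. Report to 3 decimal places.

Marginals: p(S) = (0.6300, 0.3700), p(T) = (0.6100, 0.3200, 0.0700).
H(S|T) = Σ p(T) · H(S|T=·).
  T=r: p=0.6100, H(S|T=r) = 0.8302
  T=s: p=0.3200, H(S|T=s) = 0.9745
  T=t: p=0.0700, H(S|T=t) = 0.8631
Weighted sum = 0.879 bits.

0.879 bits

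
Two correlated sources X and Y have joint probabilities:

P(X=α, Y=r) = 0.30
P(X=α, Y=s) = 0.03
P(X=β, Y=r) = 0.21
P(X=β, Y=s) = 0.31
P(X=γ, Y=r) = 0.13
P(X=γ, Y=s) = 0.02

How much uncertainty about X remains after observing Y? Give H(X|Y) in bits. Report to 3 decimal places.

1.222 bits

Chain rule: H(X|Y) = H(X,Y) − H(Y).
Marginals: p(X) = (0.3300, 0.5200, 0.1500), p(Y) = (0.6400, 0.3600).
H(X,Y) = 2.1650 bits; H(Y) = 0.9427 bits.
H(X|Y) = 2.1650 − 0.9427 = 1.222 bits.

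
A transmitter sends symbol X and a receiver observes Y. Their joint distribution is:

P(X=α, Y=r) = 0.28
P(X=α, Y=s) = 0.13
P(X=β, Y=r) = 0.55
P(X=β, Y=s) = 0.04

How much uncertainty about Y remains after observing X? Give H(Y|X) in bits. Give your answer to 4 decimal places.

Chain rule: H(Y|X) = H(X,Y) − H(X).
Marginals: p(X) = (0.4100, 0.5900), p(Y) = (0.8300, 0.1700).
H(X,Y) = 1.5570 bits; H(X) = 0.9765 bits.
H(Y|X) = 1.5570 − 0.9765 = 0.5805 bits.

0.5805 bits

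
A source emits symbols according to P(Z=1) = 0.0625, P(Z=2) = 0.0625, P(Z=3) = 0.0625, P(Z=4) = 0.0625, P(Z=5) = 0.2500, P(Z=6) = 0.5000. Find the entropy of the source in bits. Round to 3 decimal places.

H(Z) = −Σ p·log₂ p.
  −(0.0625)·log₂(0.0625) = 0.2500
  −(0.0625)·log₂(0.0625) = 0.2500
  −(0.0625)·log₂(0.0625) = 0.2500
  −(0.0625)·log₂(0.0625) = 0.2500
  −(0.2500)·log₂(0.2500) = 0.5000
  −(0.5000)·log₂(0.5000) = 0.5000
Sum: 0.2500 + 0.2500 + 0.2500 + 0.2500 + 0.5000 + 0.5000 = 2.000 bits.

2.000 bits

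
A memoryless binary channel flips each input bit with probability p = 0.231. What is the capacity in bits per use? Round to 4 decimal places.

0.2202 bits

Binary symmetric channel: C = 1 − h₂(ε) where h₂ is the binary entropy function.
h₂(0.231) = −0.231·log₂0.231 − 0.769·log₂0.769 = 0.7798.
C = 1 − 0.7798 = 0.2202 bits per channel use.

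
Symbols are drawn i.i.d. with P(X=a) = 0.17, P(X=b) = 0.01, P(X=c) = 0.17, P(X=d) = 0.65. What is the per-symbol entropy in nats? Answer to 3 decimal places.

H(X) = −Σ p·ln p.
  −(0.17)·ln(0.17) = 0.3012
  −(0.01)·ln(0.01) = 0.0461
  −(0.17)·ln(0.17) = 0.3012
  −(0.65)·ln(0.65) = 0.2800
Sum: 0.3012 + 0.0461 + 0.3012 + 0.2800 = 0.929 nats.

0.929 nats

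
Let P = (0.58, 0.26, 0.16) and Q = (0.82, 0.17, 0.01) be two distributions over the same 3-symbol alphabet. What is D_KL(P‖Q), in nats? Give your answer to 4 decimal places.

D(P‖Q) = Σ p·ln(p/q).
  0.58·ln(0.58/0.82) = -0.20084
  0.26·ln(0.26/0.17) = 0.11047
  0.16·ln(0.16/0.01) = 0.44361
D(P‖Q) = 0.3532 nats.

0.3532 nats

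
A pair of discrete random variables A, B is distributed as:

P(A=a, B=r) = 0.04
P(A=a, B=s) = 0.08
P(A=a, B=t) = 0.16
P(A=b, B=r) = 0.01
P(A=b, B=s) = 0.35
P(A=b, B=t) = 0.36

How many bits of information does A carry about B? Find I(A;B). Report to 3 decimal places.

Marginals: p(A) = (0.2800, 0.7200), p(B) = (0.0500, 0.4300, 0.5200).
I(A;B) = H(A) + H(B) − H(A,B).
H(A) = 0.8555, H(B) = 1.2302, H(A,B) = 2.0274.
I(A;B) = 0.8555 + 1.2302 − 2.0274 = 0.058 bits.

0.058 bits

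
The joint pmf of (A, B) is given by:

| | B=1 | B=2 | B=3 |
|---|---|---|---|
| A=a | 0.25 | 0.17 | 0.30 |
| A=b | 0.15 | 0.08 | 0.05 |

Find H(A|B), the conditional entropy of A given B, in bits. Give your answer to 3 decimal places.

0.815 bits

Marginals: p(A) = (0.7200, 0.2800), p(B) = (0.4000, 0.2500, 0.3500).
H(A|B) = Σ p(B) · H(A|B=·).
  B=1: p=0.4000, H(A|B=1) = 0.9544
  B=2: p=0.2500, H(A|B=2) = 0.9044
  B=3: p=0.3500, H(A|B=3) = 0.5917
Weighted sum = 0.815 bits.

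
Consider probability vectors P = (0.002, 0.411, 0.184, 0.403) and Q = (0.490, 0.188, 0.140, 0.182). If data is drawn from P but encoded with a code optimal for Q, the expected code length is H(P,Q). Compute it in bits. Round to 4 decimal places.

H(P,Q) = −Σ p·log₂ q.
  −0.002·log₂(0.490) = 0.00206
  −0.411·log₂(0.188) = 0.99100
  −0.184·log₂(0.140) = 0.52192
  −0.403·log₂(0.182) = 0.99057
H(P,Q) = 2.5055 bits.

2.5055 bits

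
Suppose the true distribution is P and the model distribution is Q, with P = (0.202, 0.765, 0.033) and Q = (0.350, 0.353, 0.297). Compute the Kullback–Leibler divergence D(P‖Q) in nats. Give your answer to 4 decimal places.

0.4081 nats

D(P‖Q) = Σ p·ln(p/q).
  0.202·ln(0.202/0.350) = -0.11103
  0.765·ln(0.765/0.353) = 0.59166
  0.033·ln(0.033/0.297) = -0.07251
D(P‖Q) = 0.4081 nats.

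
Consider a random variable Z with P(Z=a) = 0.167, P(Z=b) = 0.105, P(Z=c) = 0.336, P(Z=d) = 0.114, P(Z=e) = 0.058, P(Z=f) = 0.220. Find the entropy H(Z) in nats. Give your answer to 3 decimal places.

H(Z) = −Σ p·ln p.
  −(0.167)·ln(0.167) = 0.2989
  −(0.105)·ln(0.105) = 0.2366
  −(0.336)·ln(0.336) = 0.3665
  −(0.114)·ln(0.114) = 0.2476
  −(0.058)·ln(0.058) = 0.1651
  −(0.220)·ln(0.220) = 0.3331
Sum: 0.2989 + 0.2366 + 0.3665 + 0.2476 + 0.1651 + 0.3331 = 1.648 nats.

1.648 nats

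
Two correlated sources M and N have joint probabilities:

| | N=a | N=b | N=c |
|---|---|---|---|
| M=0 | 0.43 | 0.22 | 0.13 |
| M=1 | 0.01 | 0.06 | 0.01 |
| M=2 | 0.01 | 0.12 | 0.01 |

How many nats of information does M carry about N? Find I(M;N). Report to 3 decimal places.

0.113 nats

Marginals: p(M) = (0.7800, 0.0800, 0.1400), p(N) = (0.4500, 0.4000, 0.1500).
I(M;N) = H(M) + H(N) − H(M,N).
H(M) = 0.6711, H(N) = 1.0104, H(M,N) = 1.5687.
I(M;N) = 0.6711 + 1.0104 − 1.5687 = 0.113 nats.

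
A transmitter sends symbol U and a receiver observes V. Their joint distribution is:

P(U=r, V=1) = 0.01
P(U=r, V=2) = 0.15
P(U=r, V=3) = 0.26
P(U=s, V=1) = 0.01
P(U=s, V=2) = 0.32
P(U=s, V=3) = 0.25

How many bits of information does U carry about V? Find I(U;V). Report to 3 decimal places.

0.027 bits

Marginals: p(U) = (0.4200, 0.5800), p(V) = (0.0200, 0.4700, 0.5100).
I(U;V) = Σ p(x,y)·log₂[p(x,y)/(p(x)p(y))].
  (r,1): 0.01·log₂(1.1905) = 0.0025
  (r,2): 0.15·log₂(0.7599) = -0.0594
  (r,3): 0.26·log₂(1.2138) = 0.0727
  (s,1): 0.01·log₂(0.8621) = -0.0021
  (s,2): 0.32·log₂(1.1739) = 0.0740
  (s,3): 0.25·log₂(0.8452) = -0.0607
Sum = 0.027 bits.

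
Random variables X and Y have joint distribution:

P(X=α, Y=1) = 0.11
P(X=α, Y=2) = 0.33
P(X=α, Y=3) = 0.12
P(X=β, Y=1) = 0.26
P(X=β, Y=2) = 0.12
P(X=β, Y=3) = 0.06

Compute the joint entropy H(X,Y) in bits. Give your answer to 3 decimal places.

2.361 bits

H(X,Y) = −Σ p(x,y)·log₂ p(x,y) over all 6 cells.
  cell (α,1): −0.11·log₂0.11 = 0.3503
  cell (α,2): −0.33·log₂0.33 = 0.5278
  cell (α,3): −0.12·log₂0.12 = 0.3671
  cell (β,1): −0.26·log₂0.26 = 0.5053
  cell (β,2): −0.12·log₂0.12 = 0.3671
  cell (β,3): −0.06·log₂0.06 = 0.2435
Sum = 2.361 bits.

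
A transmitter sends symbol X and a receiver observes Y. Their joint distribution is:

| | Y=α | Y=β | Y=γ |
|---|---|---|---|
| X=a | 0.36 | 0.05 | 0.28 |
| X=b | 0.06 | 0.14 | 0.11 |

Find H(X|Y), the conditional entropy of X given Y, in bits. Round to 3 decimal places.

0.741 bits

Marginals: p(X) = (0.6900, 0.3100), p(Y) = (0.4200, 0.1900, 0.3900).
H(X|Y) = Σ p(Y) · H(X|Y=·).
  Y=α: p=0.4200, H(X|Y=α) = 0.5917
  Y=β: p=0.1900, H(X|Y=β) = 0.8315
  Y=γ: p=0.3900, H(X|Y=γ) = 0.8582
Weighted sum = 0.741 bits.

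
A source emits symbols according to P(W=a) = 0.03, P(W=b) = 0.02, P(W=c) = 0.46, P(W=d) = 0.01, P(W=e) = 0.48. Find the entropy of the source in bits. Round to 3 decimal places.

H(W) = −Σ p·log₂ p.
  −(0.03)·log₂(0.03) = 0.1518
  −(0.02)·log₂(0.02) = 0.1129
  −(0.46)·log₂(0.46) = 0.5153
  −(0.01)·log₂(0.01) = 0.0664
  −(0.48)·log₂(0.48) = 0.5083
Sum: 0.1518 + 0.1129 + 0.5153 + 0.0664 + 0.5083 = 1.355 bits.

1.355 bits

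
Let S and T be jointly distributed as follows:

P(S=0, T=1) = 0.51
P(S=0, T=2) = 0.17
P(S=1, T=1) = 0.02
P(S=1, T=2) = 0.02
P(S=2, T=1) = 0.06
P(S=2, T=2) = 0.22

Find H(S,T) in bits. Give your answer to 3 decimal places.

1.880 bits

H(S,T) = −Σ p(x,y)·log₂ p(x,y) over all 6 cells.
  cell (0,1): −0.51·log₂0.51 = 0.4954
  cell (0,2): −0.17·log₂0.17 = 0.4346
  cell (1,1): −0.02·log₂0.02 = 0.1129
  cell (1,2): −0.02·log₂0.02 = 0.1129
  cell (2,1): −0.06·log₂0.06 = 0.2435
  cell (2,2): −0.22·log₂0.22 = 0.4806
Sum = 1.880 bits.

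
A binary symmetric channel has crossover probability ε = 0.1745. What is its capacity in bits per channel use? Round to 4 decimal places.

0.3321 bits

Binary symmetric channel: C = 1 − h₂(ε) where h₂ is the binary entropy function.
h₂(0.1745) = −0.1745·log₂0.1745 − 0.8255·log₂0.8255 = 0.6679.
C = 1 − 0.6679 = 0.3321 bits per channel use.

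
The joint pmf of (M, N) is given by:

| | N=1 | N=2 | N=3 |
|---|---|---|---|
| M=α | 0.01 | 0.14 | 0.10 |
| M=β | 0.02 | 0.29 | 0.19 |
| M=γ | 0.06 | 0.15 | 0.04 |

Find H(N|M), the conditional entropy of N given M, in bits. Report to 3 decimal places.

Marginals: p(M) = (0.2500, 0.5000, 0.2500), p(N) = (0.0900, 0.5800, 0.3300).
H(N|M) = Σ p(M) · H(N|M=·).
  M=α: p=0.2500, H(N|M=α) = 1.1830
  M=β: p=0.5000, H(N|M=β) = 1.1720
  M=γ: p=0.2500, H(N|M=γ) = 1.3593
Weighted sum = 1.222 bits.

1.222 bits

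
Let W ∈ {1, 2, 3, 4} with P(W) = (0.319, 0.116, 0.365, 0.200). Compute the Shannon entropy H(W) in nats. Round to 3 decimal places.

H(W) = −Σ p·ln p.
  −(0.319)·ln(0.319) = 0.3645
  −(0.116)·ln(0.116) = 0.2499
  −(0.365)·ln(0.365) = 0.3679
  −(0.200)·ln(0.200) = 0.3219
Sum: 0.3645 + 0.2499 + 0.3679 + 0.3219 = 1.304 nats.

1.304 nats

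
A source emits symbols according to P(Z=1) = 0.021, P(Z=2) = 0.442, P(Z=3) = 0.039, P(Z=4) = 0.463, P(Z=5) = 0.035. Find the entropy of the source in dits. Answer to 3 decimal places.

0.453 dits

H(Z) = −Σ p·log₁₀ p.
  −(0.021)·log₁₀(0.021) = 0.0352
  −(0.442)·log₁₀(0.442) = 0.1567
  −(0.039)·log₁₀(0.039) = 0.0549
  −(0.463)·log₁₀(0.463) = 0.1548
  −(0.035)·log₁₀(0.035) = 0.0510
Sum: 0.0352 + 0.1567 + 0.0549 + 0.1548 + 0.0510 = 0.453 dits.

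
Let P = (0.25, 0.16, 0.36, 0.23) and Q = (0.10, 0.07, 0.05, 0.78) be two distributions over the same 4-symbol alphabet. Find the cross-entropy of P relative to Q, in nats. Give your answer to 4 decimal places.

2.1367 nats

H(P,Q) = −Σ p·ln q.
  −0.25·ln(0.10) = 0.57565
  −0.16·ln(0.07) = 0.42548
  −0.36·ln(0.05) = 1.07846
  −0.23·ln(0.78) = 0.05715
H(P,Q) = 2.1367 nats.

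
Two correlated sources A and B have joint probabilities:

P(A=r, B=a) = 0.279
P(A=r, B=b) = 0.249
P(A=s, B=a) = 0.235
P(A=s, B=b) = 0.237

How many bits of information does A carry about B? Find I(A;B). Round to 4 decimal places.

0.0007 bits

Marginals: p(A) = (0.5280, 0.4720), p(B) = (0.5140, 0.4860).
I(A;B) = Σ p(x,y)·log₂[p(x,y)/(p(x)p(y))].
  (r,a): 0.279·log₂(1.0280) = 0.01113
  (r,b): 0.249·log₂(0.9704) = -0.01081
  (s,a): 0.235·log₂(0.9686) = -0.01080
  (s,b): 0.237·log₂(1.0332) = 0.01116
Sum = 0.0007 bits.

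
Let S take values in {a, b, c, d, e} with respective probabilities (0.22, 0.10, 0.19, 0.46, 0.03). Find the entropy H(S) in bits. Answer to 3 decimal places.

1.935 bits

H(S) = −Σ p·log₂ p.
  −(0.22)·log₂(0.22) = 0.4806
  −(0.10)·log₂(0.10) = 0.3322
  −(0.19)·log₂(0.19) = 0.4552
  −(0.46)·log₂(0.46) = 0.5153
  −(0.03)·log₂(0.03) = 0.1518
Sum: 0.4806 + 0.3322 + 0.4552 + 0.5153 + 0.1518 = 1.935 bits.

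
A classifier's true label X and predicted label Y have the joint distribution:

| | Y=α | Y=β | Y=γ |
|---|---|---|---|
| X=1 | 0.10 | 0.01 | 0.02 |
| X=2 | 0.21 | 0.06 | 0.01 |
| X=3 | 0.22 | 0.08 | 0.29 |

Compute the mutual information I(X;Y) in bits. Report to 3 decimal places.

0.184 bits

Marginals: p(X) = (0.1300, 0.2800, 0.5900), p(Y) = (0.5300, 0.1500, 0.3200).
I(X;Y) = Σ p(x,y)·log₂[p(x,y)/(p(x)p(y))].
  (1,α): 0.10·log₂(1.4514) = 0.0537
  (1,β): 0.01·log₂(0.5128) = -0.0096
  (1,γ): 0.02·log₂(0.4808) = -0.0211
  (2,α): 0.21·log₂(1.4151) = 0.1052
  (2,β): 0.06·log₂(1.4286) = 0.0309
  (2,γ): 0.01·log₂(0.1116) = -0.0316
  (3,α): 0.22·log₂(0.7035) = -0.1116
  (3,β): 0.08·log₂(0.9040) = -0.0117
  (3,γ): 0.29·log₂(1.5360) = 0.1796
Sum = 0.184 bits.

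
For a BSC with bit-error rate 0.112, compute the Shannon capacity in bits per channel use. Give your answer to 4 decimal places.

0.4941 bits

Binary symmetric channel: C = 1 − h₂(ε) where h₂ is the binary entropy function.
h₂(0.112) = −0.112·log₂0.112 − 0.888·log₂0.888 = 0.5059.
C = 1 − 0.5059 = 0.4941 bits per channel use.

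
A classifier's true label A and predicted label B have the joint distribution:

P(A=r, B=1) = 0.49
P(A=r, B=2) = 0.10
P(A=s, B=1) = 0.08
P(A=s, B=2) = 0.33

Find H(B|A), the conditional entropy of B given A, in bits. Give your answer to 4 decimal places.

0.6793 bits

Marginals: p(A) = (0.5900, 0.4100), p(B) = (0.5700, 0.4300).
H(B|A) = Σ p(A) · H(B|A=·).
  A=r: p=0.5900, H(B|A=r) = 0.6565
  A=s: p=0.4100, H(B|A=s) = 0.7121
Weighted sum = 0.6793 bits.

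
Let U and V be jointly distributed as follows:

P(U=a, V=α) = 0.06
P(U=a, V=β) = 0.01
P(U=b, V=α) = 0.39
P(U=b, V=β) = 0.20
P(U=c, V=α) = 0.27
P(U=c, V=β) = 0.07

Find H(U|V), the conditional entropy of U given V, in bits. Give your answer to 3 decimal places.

Marginals: p(U) = (0.0700, 0.5900, 0.3400), p(V) = (0.7200, 0.2800).
H(U|V) = Σ p(V) · H(U|V=·).
  V=α: p=0.7200, H(U|V=α) = 1.3085
  V=β: p=0.2800, H(U|V=β) = 1.0184
Weighted sum = 1.227 bits.

1.227 bits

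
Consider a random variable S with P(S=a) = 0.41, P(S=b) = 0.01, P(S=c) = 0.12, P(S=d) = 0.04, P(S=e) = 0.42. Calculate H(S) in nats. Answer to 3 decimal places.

H(S) = −Σ p·ln p.
  −(0.41)·ln(0.41) = 0.3656
  −(0.01)·ln(0.01) = 0.0461
  −(0.12)·ln(0.12) = 0.2544
  −(0.04)·ln(0.04) = 0.1288
  −(0.42)·ln(0.42) = 0.3644
Sum: 0.3656 + 0.0461 + 0.2544 + 0.1288 + 0.3644 = 1.159 nats.

1.159 nats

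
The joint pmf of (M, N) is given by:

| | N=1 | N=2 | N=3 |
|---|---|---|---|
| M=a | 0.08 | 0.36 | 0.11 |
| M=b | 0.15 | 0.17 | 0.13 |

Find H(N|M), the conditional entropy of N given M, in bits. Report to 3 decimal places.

1.407 bits

Marginals: p(M) = (0.5500, 0.4500), p(N) = (0.2300, 0.5300, 0.2400).
H(N|M) = Σ p(M) · H(N|M=·).
  M=a: p=0.5500, H(N|M=a) = 1.2692
  M=b: p=0.4500, H(N|M=b) = 1.5764
Weighted sum = 1.407 bits.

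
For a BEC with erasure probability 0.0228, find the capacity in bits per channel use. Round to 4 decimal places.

Binary erasure channel: capacity C = 1 − ε.
C = 1 − 0.0228 = 0.9772 bits per channel use.

0.9772 bits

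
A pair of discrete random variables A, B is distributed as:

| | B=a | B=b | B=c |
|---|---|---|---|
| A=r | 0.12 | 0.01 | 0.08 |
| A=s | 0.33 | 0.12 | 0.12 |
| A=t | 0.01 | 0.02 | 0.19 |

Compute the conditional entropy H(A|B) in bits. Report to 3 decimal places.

1.166 bits

Chain rule: H(A|B) = H(A,B) − H(B).
Marginals: p(A) = (0.2100, 0.5700, 0.2200), p(B) = (0.4600, 0.1500, 0.3900).
H(A,B) = 2.6215 bits; H(B) = 1.4557 bits.
H(A|B) = 2.6215 − 1.4557 = 1.166 bits.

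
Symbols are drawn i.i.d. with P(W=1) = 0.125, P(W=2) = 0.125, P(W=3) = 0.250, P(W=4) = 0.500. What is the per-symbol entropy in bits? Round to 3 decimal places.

1.750 bits

H(W) = −Σ p·log₂ p.
  −(0.125)·log₂(0.125) = 0.3750
  −(0.125)·log₂(0.125) = 0.3750
  −(0.250)·log₂(0.250) = 0.5000
  −(0.500)·log₂(0.500) = 0.5000
Sum: 0.3750 + 0.3750 + 0.5000 + 0.5000 = 1.750 bits.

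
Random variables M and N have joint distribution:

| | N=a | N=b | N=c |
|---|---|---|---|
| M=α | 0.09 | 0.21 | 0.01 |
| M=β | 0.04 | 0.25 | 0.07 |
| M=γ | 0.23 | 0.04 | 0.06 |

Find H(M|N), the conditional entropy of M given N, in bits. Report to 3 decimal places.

Marginals: p(M) = (0.3100, 0.3600, 0.3300), p(N) = (0.3600, 0.5000, 0.1400).
H(M|N) = Σ p(N) · H(M|N=·).
  N=a: p=0.3600, H(M|N=a) = 1.2652
  N=b: p=0.5000, H(M|N=b) = 1.3172
  N=c: p=0.1400, H(M|N=c) = 1.2958
Weighted sum = 1.295 bits.

1.295 bits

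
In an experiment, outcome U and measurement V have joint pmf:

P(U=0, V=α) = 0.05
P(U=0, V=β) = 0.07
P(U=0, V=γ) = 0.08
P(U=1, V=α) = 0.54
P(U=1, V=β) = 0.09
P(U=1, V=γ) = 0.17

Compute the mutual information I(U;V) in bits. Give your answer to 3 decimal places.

Marginals: p(U) = (0.2000, 0.8000), p(V) = (0.5900, 0.1600, 0.2500).
I(U;V) = Σ p(x,y)·log₂[p(x,y)/(p(x)p(y))].
  (0,α): 0.05·log₂(0.4237) = -0.0619
  (0,β): 0.07·log₂(2.1875) = 0.0790
  (0,γ): 0.08·log₂(1.6000) = 0.0542
  (1,α): 0.54·log₂(1.1441) = 0.1049
  (1,β): 0.09·log₂(0.7031) = -0.0457
  (1,γ): 0.17·log₂(0.8500) = -0.0399
Sum = 0.091 bits.

0.091 bits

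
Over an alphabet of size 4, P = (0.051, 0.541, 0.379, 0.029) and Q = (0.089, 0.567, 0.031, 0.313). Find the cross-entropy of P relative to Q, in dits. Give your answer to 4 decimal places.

H(P,Q) = −Σ p·log₁₀ q.
  −0.051·log₁₀(0.089) = 0.05358
  −0.541·log₁₀(0.567) = 0.13331
  −0.379·log₁₀(0.031) = 0.57177
  −0.029·log₁₀(0.313) = 0.01463
H(P,Q) = 0.7733 dits.

0.7733 dits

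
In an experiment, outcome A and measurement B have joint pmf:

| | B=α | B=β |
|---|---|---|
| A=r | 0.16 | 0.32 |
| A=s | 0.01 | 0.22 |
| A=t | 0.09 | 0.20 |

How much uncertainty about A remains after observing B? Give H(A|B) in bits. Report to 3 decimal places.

Marginals: p(A) = (0.4800, 0.2300, 0.2900), p(B) = (0.2600, 0.7400).
H(A|B) = Σ p(B) · H(A|B=·).
  B=α: p=0.2600, H(A|B=α) = 1.1416
  B=β: p=0.7400, H(A|B=β) = 1.5534
Weighted sum = 1.446 bits.

1.446 bits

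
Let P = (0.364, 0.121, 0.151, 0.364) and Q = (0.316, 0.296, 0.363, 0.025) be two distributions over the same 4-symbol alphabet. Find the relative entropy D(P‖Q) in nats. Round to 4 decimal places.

D(P‖Q) = Σ p·ln(p/q).
  0.364·ln(0.364/0.316) = 0.05147
  0.121·ln(0.121/0.296) = -0.10824
  0.151·ln(0.151/0.363) = -0.13245
  0.364·ln(0.364/0.025) = 0.97489
D(P‖Q) = 0.7857 nats.

0.7857 nats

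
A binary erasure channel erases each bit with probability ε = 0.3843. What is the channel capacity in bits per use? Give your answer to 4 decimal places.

0.6157 bits

Binary erasure channel: capacity C = 1 − ε.
C = 1 − 0.3843 = 0.6157 bits per channel use.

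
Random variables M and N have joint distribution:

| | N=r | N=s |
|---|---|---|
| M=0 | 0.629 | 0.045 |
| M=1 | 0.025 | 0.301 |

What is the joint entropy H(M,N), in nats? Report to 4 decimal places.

0.8848 nats

H(M,N) = −Σ p(x,y)·ln p(x,y) over all 4 cells.
  cell (0,r): −0.629·ln0.629 = 0.29162
  cell (0,s): −0.045·ln0.045 = 0.13955
  cell (1,r): −0.025·ln0.025 = 0.09222
  cell (1,s): −0.301·ln0.301 = 0.36139
Sum = 0.8848 nats.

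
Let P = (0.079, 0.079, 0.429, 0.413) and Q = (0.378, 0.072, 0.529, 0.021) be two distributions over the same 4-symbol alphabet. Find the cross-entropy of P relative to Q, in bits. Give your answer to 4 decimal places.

3.1067 bits

H(P,Q) = −Σ p·log₂ q.
  −0.079·log₂(0.378) = 0.11088
  −0.079·log₂(0.072) = 0.29987
  −0.429·log₂(0.529) = 0.39411
  −0.413·log₂(0.021) = 2.30184
H(P,Q) = 3.1067 bits.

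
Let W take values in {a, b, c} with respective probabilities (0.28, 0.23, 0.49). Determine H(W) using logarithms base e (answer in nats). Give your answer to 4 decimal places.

H(W) = −Σ p·ln p.
  −(0.28)·ln(0.28) = 0.35643
  −(0.23)·ln(0.23) = 0.33803
  −(0.49)·ln(0.49) = 0.34954
Sum: 0.35643 + 0.33803 + 0.34954 = 1.0440 nats.

1.0440 nats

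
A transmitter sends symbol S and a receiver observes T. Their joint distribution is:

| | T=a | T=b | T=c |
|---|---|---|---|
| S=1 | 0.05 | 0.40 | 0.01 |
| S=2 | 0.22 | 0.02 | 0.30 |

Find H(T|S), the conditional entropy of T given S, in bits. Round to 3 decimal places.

0.930 bits

Chain rule: H(T|S) = H(S,T) − H(S).
Marginals: p(S) = (0.4600, 0.5400), p(T) = (0.2700, 0.4200, 0.3100).
H(S,T) = 1.9258 bits; H(S) = 0.9954 bits.
H(T|S) = 1.9258 − 0.9954 = 0.930 bits.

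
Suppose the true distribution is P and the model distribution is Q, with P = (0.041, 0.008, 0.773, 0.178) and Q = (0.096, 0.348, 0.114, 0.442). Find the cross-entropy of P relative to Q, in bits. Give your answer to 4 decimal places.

H(P,Q) = −Σ p·log₂ q.
  −0.041·log₂(0.096) = 0.13861
  −0.008·log₂(0.348) = 0.01218
  −0.773·log₂(0.114) = 2.42173
  −0.178·log₂(0.442) = 0.20966
H(P,Q) = 2.7822 bits.

2.7822 bits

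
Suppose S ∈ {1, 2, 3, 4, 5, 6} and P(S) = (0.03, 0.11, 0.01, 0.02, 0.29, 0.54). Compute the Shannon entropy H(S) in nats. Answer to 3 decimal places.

1.164 nats

H(S) = −Σ p·ln p.
  −(0.03)·ln(0.03) = 0.1052
  −(0.11)·ln(0.11) = 0.2428
  −(0.01)·ln(0.01) = 0.0461
  −(0.02)·ln(0.02) = 0.0782
  −(0.29)·ln(0.29) = 0.3590
  −(0.54)·ln(0.54) = 0.3327
Sum: 0.1052 + 0.2428 + 0.0461 + 0.0782 + 0.3590 + 0.3327 = 1.164 nats.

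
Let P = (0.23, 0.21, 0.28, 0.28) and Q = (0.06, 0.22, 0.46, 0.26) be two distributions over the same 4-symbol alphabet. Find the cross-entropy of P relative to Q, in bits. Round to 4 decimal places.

2.2501 bits

H(P,Q) = −Σ p·log₂ q.
  −0.23·log₂(0.06) = 0.93355
  −0.21·log₂(0.22) = 0.45873
  −0.28·log₂(0.46) = 0.31368
  −0.28·log₂(0.26) = 0.54416
H(P,Q) = 2.2501 bits.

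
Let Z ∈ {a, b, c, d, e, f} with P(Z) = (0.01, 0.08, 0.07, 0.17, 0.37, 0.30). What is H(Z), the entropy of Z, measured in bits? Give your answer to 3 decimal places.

H(Z) = −Σ p·log₂ p.
  −(0.01)·log₂(0.01) = 0.0664
  −(0.08)·log₂(0.08) = 0.2915
  −(0.07)·log₂(0.07) = 0.2686
  −(0.17)·log₂(0.17) = 0.4346
  −(0.37)·log₂(0.37) = 0.5307
  −(0.30)·log₂(0.30) = 0.5211
Sum: 0.0664 + 0.2915 + 0.2686 + 0.4346 + 0.5307 + 0.5211 = 2.113 bits.

2.113 bits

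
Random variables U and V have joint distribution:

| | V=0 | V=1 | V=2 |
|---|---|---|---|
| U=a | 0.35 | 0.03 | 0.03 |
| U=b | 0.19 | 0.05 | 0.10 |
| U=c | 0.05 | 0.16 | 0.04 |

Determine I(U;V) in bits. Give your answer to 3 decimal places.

Marginals: p(U) = (0.4100, 0.3400, 0.2500), p(V) = (0.5900, 0.2400, 0.1700).
I(U;V) = H(U) + H(V) − H(U,V).
H(U) = 1.5566, H(V) = 1.3778, H(U,V) = 2.6620.
I(U;V) = 1.5566 + 1.3778 − 2.6620 = 0.272 bits.

0.272 bits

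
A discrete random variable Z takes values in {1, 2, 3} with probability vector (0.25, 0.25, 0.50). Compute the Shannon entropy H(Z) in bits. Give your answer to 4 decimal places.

1.5000 bits

H(Z) = −Σ p·log₂ p.
  −(0.25)·log₂(0.25) = 0.50000
  −(0.25)·log₂(0.25) = 0.50000
  −(0.50)·log₂(0.50) = 0.50000
Sum: 0.50000 + 0.50000 + 0.50000 = 1.5000 bits.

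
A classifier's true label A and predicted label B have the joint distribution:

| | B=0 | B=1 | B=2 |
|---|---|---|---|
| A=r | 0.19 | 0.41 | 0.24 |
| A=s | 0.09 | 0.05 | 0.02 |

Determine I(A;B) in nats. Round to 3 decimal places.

Marginals: p(A) = (0.8400, 0.1600), p(B) = (0.2800, 0.4600, 0.2600).
I(A;B) = H(A) + H(B) − H(A,B).
H(A) = 0.4397, H(B) = 1.0639, H(A,B) = 1.4683.
I(A;B) = 0.4397 + 1.0639 − 1.4683 = 0.035 nats.

0.035 nats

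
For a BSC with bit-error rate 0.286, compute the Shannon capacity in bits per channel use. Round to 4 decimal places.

Binary symmetric channel: C = 1 − h₂(ε) where h₂ is the binary entropy function.
h₂(0.286) = −0.286·log₂0.286 − 0.714·log₂0.714 = 0.8635.
C = 1 − 0.8635 = 0.1365 bits per channel use.

0.1365 bits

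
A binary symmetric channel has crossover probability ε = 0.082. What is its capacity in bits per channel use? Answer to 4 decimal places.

Binary symmetric channel: C = 1 − h₂(ε) where h₂ is the binary entropy function.
h₂(0.082) = −0.082·log₂0.082 − 0.918·log₂0.918 = 0.4092.
C = 1 − 0.4092 = 0.5908 bits per channel use.

0.5908 bits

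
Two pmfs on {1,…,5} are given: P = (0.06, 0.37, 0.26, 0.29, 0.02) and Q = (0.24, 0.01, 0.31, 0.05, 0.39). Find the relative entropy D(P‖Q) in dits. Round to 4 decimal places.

D(P‖Q) = Σ p·log₁₀(p/q).
  0.06·log₁₀(0.06/0.24) = -0.03612
  0.37·log₁₀(0.37/0.01) = 0.58023
  0.26·log₁₀(0.26/0.31) = -0.01986
  0.29·log₁₀(0.29/0.05) = 0.22139
  0.02·log₁₀(0.02/0.39) = -0.02580
D(P‖Q) = 0.7198 dits.

0.7198 dits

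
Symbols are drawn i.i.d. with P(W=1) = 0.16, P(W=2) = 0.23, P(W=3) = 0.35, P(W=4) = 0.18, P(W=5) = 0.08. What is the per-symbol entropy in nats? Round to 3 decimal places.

1.509 nats

H(W) = −Σ p·ln p.
  −(0.16)·ln(0.16) = 0.2932
  −(0.23)·ln(0.23) = 0.3380
  −(0.35)·ln(0.35) = 0.3674
  −(0.18)·ln(0.18) = 0.3087
  −(0.08)·ln(0.08) = 0.2021
Sum: 0.2932 + 0.3380 + 0.3674 + 0.3087 + 0.2021 = 1.509 nats.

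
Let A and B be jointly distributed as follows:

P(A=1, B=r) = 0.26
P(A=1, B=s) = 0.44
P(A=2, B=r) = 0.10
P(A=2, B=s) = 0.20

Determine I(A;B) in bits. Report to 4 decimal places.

Marginals: p(A) = (0.7000, 0.3000), p(B) = (0.3600, 0.6400).
I(A;B) = Σ p(x,y)·log₂[p(x,y)/(p(x)p(y))].
  (1,r): 0.26·log₂(1.0317) = 0.01172
  (1,s): 0.44·log₂(0.9821) = -0.01144
  (2,r): 0.10·log₂(0.9259) = -0.01110
  (2,s): 0.20·log₂(1.0417) = 0.01178
Sum = 0.0010 bits.

0.0010 bits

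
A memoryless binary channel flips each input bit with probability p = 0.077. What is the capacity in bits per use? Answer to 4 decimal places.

Binary symmetric channel: C = 1 − h₂(ε) where h₂ is the binary entropy function.
h₂(0.077) = −0.077·log₂0.077 − 0.923·log₂0.923 = 0.3915.
C = 1 − 0.3915 = 0.6085 bits per channel use.

0.6085 bits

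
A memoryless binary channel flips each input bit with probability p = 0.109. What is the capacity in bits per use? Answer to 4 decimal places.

Binary symmetric channel: C = 1 − h₂(ε) where h₂ is the binary entropy function.
h₂(0.109) = −0.109·log₂0.109 − 0.891·log₂0.891 = 0.4969.
C = 1 − 0.4969 = 0.5031 bits per channel use.

0.5031 bits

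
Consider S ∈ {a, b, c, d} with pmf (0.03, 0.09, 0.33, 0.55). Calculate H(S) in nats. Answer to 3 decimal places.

H(S) = −Σ p·ln p.
  −(0.03)·ln(0.03) = 0.1052
  −(0.09)·ln(0.09) = 0.2167
  −(0.33)·ln(0.33) = 0.3659
  −(0.55)·ln(0.55) = 0.3288
Sum: 0.1052 + 0.2167 + 0.3659 + 0.3288 = 1.017 nats.

1.017 nats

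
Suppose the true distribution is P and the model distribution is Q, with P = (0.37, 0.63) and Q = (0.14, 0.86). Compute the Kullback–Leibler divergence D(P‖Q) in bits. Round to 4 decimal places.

0.2359 bits

D(P‖Q) = Σ p·log₂(p/q).
  0.37·log₂(0.37/0.14) = 0.51878
  0.63·log₂(0.63/0.86) = -0.28286
D(P‖Q) = 0.2359 bits.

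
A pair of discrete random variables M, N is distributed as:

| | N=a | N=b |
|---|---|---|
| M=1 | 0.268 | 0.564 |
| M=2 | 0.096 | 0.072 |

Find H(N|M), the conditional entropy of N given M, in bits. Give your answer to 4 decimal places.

0.9199 bits

Marginals: p(M) = (0.8320, 0.1680), p(N) = (0.3640, 0.6360).
H(N|M) = Σ p(M) · H(N|M=·).
  M=1: p=0.8320, H(N|M=1) = 0.9067
  M=2: p=0.1680, H(N|M=2) = 0.9852
Weighted sum = 0.9199 bits.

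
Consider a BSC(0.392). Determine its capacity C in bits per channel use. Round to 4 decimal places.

Binary symmetric channel: C = 1 − h₂(ε) where h₂ is the binary entropy function.
h₂(0.392) = −0.392·log₂0.392 − 0.608·log₂0.608 = 0.9661.
C = 1 − 0.9661 = 0.0339 bits per channel use.

0.0339 bits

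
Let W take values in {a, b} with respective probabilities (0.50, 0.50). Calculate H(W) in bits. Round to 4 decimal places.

1.0000 bits

H(W) = −Σ p·log₂ p.
  −(0.50)·log₂(0.50) = 0.50000
  −(0.50)·log₂(0.50) = 0.50000
Sum: 0.50000 + 0.50000 = 1.0000 bits.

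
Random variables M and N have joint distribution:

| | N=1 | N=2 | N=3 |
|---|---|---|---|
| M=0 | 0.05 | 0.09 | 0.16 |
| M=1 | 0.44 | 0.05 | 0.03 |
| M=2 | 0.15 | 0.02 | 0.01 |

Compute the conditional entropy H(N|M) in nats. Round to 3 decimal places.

Chain rule: H(N|M) = H(M,N) − H(M).
Marginals: p(M) = (0.3000, 0.5200, 0.1800), p(N) = (0.6400, 0.1600, 0.2000).
H(M,N) = 1.6848 nats; H(M) = 1.0099 nats.
H(N|M) = 1.6848 − 1.0099 = 0.675 nats.

0.675 nats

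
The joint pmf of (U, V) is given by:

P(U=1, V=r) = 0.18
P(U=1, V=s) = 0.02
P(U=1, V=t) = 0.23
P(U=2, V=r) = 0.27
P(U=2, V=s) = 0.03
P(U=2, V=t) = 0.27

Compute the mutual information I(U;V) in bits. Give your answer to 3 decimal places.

0.003 bits

Marginals: p(U) = (0.4300, 0.5700), p(V) = (0.4500, 0.0500, 0.5000).
I(U;V) = Σ p(x,y)·log₂[p(x,y)/(p(x)p(y))].
  (1,r): 0.18·log₂(0.9302) = -0.0188
  (1,s): 0.02·log₂(0.9302) = -0.0021
  (1,t): 0.23·log₂(1.0698) = 0.0224
  (2,r): 0.27·log₂(1.0526) = 0.0200
  (2,s): 0.03·log₂(1.0526) = 0.0022
  (2,t): 0.27·log₂(0.9474) = -0.0211
Sum = 0.003 bits.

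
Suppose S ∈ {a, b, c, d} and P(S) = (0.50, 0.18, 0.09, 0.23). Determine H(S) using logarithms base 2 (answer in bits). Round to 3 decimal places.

H(S) = −Σ p·log₂ p.
  −(0.50)·log₂(0.50) = 0.5000
  −(0.18)·log₂(0.18) = 0.4453
  −(0.09)·log₂(0.09) = 0.3127
  −(0.23)·log₂(0.23) = 0.4877
Sum: 0.5000 + 0.4453 + 0.3127 + 0.4877 = 1.746 bits.

1.746 bits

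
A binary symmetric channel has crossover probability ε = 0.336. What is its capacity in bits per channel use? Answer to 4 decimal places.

Binary symmetric channel: C = 1 − h₂(ε) where h₂ is the binary entropy function.
h₂(0.336) = −0.336·log₂0.336 − 0.664·log₂0.664 = 0.9209.
C = 1 − 0.9209 = 0.0791 bits per channel use.

0.0791 bits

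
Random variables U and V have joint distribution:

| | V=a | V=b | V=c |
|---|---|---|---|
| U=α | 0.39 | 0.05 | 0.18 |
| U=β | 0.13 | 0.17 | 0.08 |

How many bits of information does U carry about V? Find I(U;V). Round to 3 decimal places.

0.135 bits

Marginals: p(U) = (0.6200, 0.3800), p(V) = (0.5200, 0.2200, 0.2600).
I(U;V) = Σ p(x,y)·log₂[p(x,y)/(p(x)p(y))].
  (α,a): 0.39·log₂(1.2097) = 0.1071
  (α,b): 0.05·log₂(0.3666) = -0.0724
  (α,c): 0.18·log₂(1.1166) = 0.0286
  (β,a): 0.13·log₂(0.6579) = -0.0785
  (β,b): 0.17·log₂(2.0335) = 0.1741
  (β,c): 0.08·log₂(0.8097) = -0.0244
Sum = 0.135 bits.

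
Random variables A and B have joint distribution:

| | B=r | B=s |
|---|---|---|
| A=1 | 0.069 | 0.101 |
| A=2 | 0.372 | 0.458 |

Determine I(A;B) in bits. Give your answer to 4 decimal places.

0.0007 bits

Marginals: p(A) = (0.1700, 0.8300), p(B) = (0.4410, 0.5590).
I(A;B) = H(A) + H(B) − H(A,B).
H(A) = 0.6577, H(B) = 0.9899, H(A,B) = 1.6469.
I(A;B) = 0.6577 + 0.9899 − 1.6469 = 0.0007 bits.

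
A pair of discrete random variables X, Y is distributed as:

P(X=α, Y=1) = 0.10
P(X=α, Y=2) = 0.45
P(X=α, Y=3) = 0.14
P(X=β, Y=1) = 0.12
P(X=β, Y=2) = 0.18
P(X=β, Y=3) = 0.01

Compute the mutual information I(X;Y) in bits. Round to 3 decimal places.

Marginals: p(X) = (0.6900, 0.3100), p(Y) = (0.2200, 0.6300, 0.1500).
I(X;Y) = Σ p(x,y)·log₂[p(x,y)/(p(x)p(y))].
  (α,1): 0.10·log₂(0.6588) = -0.0602
  (α,2): 0.45·log₂(1.0352) = 0.0225
  (α,3): 0.14·log₂(1.3527) = 0.0610
  (β,1): 0.12·log₂(1.7595) = 0.0978
  (β,2): 0.18·log₂(0.9217) = -0.0212
  (β,3): 0.01·log₂(0.2151) = -0.0222
Sum = 0.078 bits.

0.078 bits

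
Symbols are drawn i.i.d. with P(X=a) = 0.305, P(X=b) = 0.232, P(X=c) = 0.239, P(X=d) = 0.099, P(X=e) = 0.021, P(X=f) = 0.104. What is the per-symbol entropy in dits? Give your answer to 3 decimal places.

0.690 dits

H(X) = −Σ p·log₁₀ p.
  −(0.305)·log₁₀(0.305) = 0.1573
  −(0.232)·log₁₀(0.232) = 0.1472
  −(0.239)·log₁₀(0.239) = 0.1486
  −(0.099)·log₁₀(0.099) = 0.0994
  −(0.021)·log₁₀(0.021) = 0.0352
  −(0.104)·log₁₀(0.104) = 0.1022
Sum: 0.1573 + 0.1472 + 0.1486 + 0.0994 + 0.0352 + 0.1022 = 0.690 dits.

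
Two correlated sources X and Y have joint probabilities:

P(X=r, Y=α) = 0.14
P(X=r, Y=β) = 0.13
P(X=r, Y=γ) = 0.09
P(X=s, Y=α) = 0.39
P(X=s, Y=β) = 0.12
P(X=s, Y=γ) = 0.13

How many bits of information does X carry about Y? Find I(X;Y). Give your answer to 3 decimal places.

0.037 bits

Marginals: p(X) = (0.3600, 0.6400), p(Y) = (0.5300, 0.2500, 0.2200).
I(X;Y) = H(X) + H(Y) − H(X,Y).
H(X) = 0.9427, H(Y) = 1.4660, H(X,Y) = 2.3719.
I(X;Y) = 0.9427 + 1.4660 − 2.3719 = 0.037 bits.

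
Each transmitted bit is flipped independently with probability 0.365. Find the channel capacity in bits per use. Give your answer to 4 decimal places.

Binary symmetric channel: C = 1 − h₂(ε) where h₂ is the binary entropy function.
h₂(0.365) = −0.365·log₂0.365 − 0.635·log₂0.635 = 0.9468.
C = 1 − 0.9468 = 0.0532 bits per channel use.

0.0532 bits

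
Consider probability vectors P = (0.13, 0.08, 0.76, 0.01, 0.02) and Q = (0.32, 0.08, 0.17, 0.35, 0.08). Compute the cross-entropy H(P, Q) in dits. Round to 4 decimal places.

H(P,Q) = −Σ p·log₁₀ q.
  −0.13·log₁₀(0.32) = 0.06433
  −0.08·log₁₀(0.08) = 0.08775
  −0.76·log₁₀(0.17) = 0.58486
  −0.01·log₁₀(0.35) = 0.00456
  −0.02·log₁₀(0.08) = 0.02194
H(P,Q) = 0.7634 dits.

0.7634 dits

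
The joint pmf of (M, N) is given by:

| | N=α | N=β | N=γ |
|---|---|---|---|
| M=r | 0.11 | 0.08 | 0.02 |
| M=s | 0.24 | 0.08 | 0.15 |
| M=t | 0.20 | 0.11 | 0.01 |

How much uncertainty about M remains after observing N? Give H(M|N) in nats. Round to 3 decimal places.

0.972 nats

Chain rule: H(M|N) = H(M,N) − H(N).
Marginals: p(M) = (0.2100, 0.4700, 0.3200), p(N) = (0.5500, 0.2700, 0.1800).
H(M,N) = 1.9630 nats; H(N) = 0.9910 nats.
H(M|N) = 1.9630 − 0.9910 = 0.972 nats.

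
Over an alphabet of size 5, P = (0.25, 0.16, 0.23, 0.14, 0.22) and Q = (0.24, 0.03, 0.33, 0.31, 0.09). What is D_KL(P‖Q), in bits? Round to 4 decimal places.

0.4045 bits

D(P‖Q) = Σ p·log₂(p/q).
  0.25·log₂(0.25/0.24) = 0.01472
  0.16·log₂(0.16/0.03) = 0.38641
  0.23·log₂(0.23/0.33) = -0.11979
  0.14·log₂(0.14/0.31) = -0.16056
  0.22·log₂(0.22/0.09) = 0.28369
D(P‖Q) = 0.4045 bits.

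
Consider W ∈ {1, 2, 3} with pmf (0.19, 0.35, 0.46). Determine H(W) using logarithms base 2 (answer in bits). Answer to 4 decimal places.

1.5007 bits

H(W) = −Σ p·log₂ p.
  −(0.19)·log₂(0.19) = 0.45523
  −(0.35)·log₂(0.35) = 0.53010
  −(0.46)·log₂(0.46) = 0.51534
Sum: 0.45523 + 0.53010 + 0.51534 = 1.5007 bits.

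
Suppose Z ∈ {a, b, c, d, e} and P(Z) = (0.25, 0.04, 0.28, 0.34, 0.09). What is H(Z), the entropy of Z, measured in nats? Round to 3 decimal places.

1.415 nats

H(Z) = −Σ p·ln p.
  −(0.25)·ln(0.25) = 0.3466
  −(0.04)·ln(0.04) = 0.1288
  −(0.28)·ln(0.28) = 0.3564
  −(0.34)·ln(0.34) = 0.3668
  −(0.09)·ln(0.09) = 0.2167
Sum: 0.3466 + 0.1288 + 0.3564 + 0.3668 + 0.2167 = 1.415 nats.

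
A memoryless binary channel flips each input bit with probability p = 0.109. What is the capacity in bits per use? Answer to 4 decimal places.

Binary symmetric channel: C = 1 − h₂(ε) where h₂ is the binary entropy function.
h₂(0.109) = −0.109·log₂0.109 − 0.891·log₂0.891 = 0.4969.
C = 1 − 0.4969 = 0.5031 bits per channel use.

0.5031 bits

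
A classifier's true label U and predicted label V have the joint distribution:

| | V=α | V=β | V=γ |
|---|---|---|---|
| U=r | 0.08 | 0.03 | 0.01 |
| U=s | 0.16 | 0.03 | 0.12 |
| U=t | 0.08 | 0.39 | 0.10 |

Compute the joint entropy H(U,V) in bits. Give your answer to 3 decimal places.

2.605 bits

H(U,V) = −Σ p(x,y)·log₂ p(x,y) over all 9 cells.
  cell (r,α): −0.08·log₂0.08 = 0.2915
  cell (r,β): −0.03·log₂0.03 = 0.1518
  cell (r,γ): −0.01·log₂0.01 = 0.0664
  cell (s,α): −0.16·log₂0.16 = 0.4230
  cell (s,β): −0.03·log₂0.03 = 0.1518
  cell (s,γ): −0.12·log₂0.12 = 0.3671
  cell (t,α): −0.08·log₂0.08 = 0.2915
  cell (t,β): −0.39·log₂0.39 = 0.5298
  cell (t,γ): −0.10·log₂0.10 = 0.3322
Sum = 2.605 bits.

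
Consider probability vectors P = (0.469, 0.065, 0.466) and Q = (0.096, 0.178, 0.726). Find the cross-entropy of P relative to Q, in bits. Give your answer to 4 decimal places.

1.9627 bits

H(P,Q) = −Σ p·log₂ q.
  −0.469·log₂(0.096) = 1.58561
  −0.065·log₂(0.178) = 0.16185
  −0.466·log₂(0.726) = 0.21527
H(P,Q) = 1.9627 bits.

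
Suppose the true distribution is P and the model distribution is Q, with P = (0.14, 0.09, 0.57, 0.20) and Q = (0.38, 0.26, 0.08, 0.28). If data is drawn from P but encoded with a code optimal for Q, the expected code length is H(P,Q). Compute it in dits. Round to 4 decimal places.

H(P,Q) = −Σ p·log₁₀ q.
  −0.14·log₁₀(0.38) = 0.05883
  −0.09·log₁₀(0.26) = 0.05265
  −0.57·log₁₀(0.08) = 0.62524
  −0.20·log₁₀(0.28) = 0.11057
H(P,Q) = 0.8473 dits.

0.8473 dits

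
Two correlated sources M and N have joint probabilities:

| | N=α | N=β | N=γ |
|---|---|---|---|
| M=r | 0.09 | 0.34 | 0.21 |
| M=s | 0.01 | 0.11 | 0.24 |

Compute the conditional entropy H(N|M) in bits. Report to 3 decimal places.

1.283 bits

Marginals: p(M) = (0.6400, 0.3600), p(N) = (0.1000, 0.4500, 0.4500).
H(N|M) = Σ p(M) · H(N|M=·).
  M=r: p=0.6400, H(N|M=r) = 1.4103
  M=s: p=0.3600, H(N|M=s) = 1.0562
Weighted sum = 1.283 bits.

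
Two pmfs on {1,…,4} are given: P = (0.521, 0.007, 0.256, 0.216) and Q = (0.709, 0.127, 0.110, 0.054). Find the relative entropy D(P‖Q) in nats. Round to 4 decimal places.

D(P‖Q) = Σ p·ln(p/q).
  0.521·ln(0.521/0.709) = -0.16052
  0.007·ln(0.007/0.127) = -0.02029
  0.256·ln(0.256/0.110) = 0.21624
  0.216·ln(0.216/0.054) = 0.29944
D(P‖Q) = 0.3349 nats.

0.3349 nats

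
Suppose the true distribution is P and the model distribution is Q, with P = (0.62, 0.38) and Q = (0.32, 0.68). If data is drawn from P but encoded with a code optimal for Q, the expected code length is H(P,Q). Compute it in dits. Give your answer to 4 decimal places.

0.3705 dits

H(P,Q) = −Σ p·log₁₀ q.
  −0.62·log₁₀(0.32) = 0.30681
  −0.38·log₁₀(0.68) = 0.06365
H(P,Q) = 0.3705 dits.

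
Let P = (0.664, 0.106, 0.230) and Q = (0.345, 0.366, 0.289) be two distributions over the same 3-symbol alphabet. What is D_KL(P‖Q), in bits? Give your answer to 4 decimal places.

0.3619 bits

D(P‖Q) = Σ p·log₂(p/q).
  0.664·log₂(0.664/0.345) = 0.62721
  0.106·log₂(0.106/0.366) = -0.18950
  0.230·log₂(0.230/0.289) = -0.07577
D(P‖Q) = 0.3619 bits.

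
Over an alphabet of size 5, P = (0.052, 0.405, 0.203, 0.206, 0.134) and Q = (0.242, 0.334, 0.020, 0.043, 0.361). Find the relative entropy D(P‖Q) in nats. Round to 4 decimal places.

D(P‖Q) = Σ p·ln(p/q).
  0.052·ln(0.052/0.242) = -0.07996
  0.405·ln(0.405/0.334) = 0.07806
  0.203·ln(0.203/0.020) = 0.47045
  0.206·ln(0.206/0.043) = 0.32274
  0.134·ln(0.134/0.361) = -0.13280
D(P‖Q) = 0.6585 nats.

0.6585 nats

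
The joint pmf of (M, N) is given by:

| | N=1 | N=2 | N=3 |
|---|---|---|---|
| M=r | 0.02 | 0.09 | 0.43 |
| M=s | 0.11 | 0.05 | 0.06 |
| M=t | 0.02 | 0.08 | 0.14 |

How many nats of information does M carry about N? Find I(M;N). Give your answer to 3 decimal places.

0.142 nats

Marginals: p(M) = (0.5400, 0.2200, 0.2400), p(N) = (0.1500, 0.2200, 0.6300).
I(M;N) = Σ p(x,y)·ln[p(x,y)/(p(x)p(y))].
  (r,1): 0.02·ln(0.2469) = -0.0280
  (r,2): 0.09·ln(0.7576) = -0.0250
  (r,3): 0.43·ln(1.2640) = 0.1007
  (s,1): 0.11·ln(3.3333) = 0.1324
  (s,2): 0.05·ln(1.0331) = 0.0016
  (s,3): 0.06·ln(0.4329) = -0.0502
  (t,1): 0.02·ln(0.5556) = -0.0118
  (t,2): 0.08·ln(1.5152) = 0.0332
  (t,3): 0.14·ln(0.9259) = -0.0108
Sum = 0.142 nats.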